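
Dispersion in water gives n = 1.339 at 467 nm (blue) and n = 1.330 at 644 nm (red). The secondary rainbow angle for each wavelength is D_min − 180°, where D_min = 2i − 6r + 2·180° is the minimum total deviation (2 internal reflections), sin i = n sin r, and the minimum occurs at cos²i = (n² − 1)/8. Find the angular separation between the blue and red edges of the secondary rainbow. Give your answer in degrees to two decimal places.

At 467 nm (n = 1.339): cos²i = 0.09912 → i = 71.650°, r = 45.141°, D_min = 232.451°, rainbow angle = 52.451°.
At 644 nm (n = 1.330): cos²i = 0.09611 → i = 71.940°, r = 45.630°, D_min = 230.101°, rainbow angle = 50.101°.
Angular width = |52.451° − 50.101°| = 2.350°.

2.35°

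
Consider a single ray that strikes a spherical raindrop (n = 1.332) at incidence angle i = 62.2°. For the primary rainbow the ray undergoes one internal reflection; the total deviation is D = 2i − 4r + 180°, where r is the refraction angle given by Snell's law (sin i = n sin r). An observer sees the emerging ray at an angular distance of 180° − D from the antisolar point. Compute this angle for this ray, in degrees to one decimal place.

42.1°

sin r = sin 62.2° / 1.332 = 0.8846/1.332 = 0.6641; r = 41.61°.
D = 2·62.2° − 4·41.61° + 180° = 124.40° − 166.45° + 180° = 137.95°.
Angle from antisolar point = 180° − D = 42.05°.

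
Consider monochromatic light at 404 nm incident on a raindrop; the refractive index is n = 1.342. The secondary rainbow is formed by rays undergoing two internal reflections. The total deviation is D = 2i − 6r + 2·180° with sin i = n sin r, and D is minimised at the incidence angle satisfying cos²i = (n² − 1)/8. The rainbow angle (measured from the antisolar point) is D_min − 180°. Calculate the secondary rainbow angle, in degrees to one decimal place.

53.2°

cos²i = (1.80096 − 1)/8 = 0.10012; i = arccos(0.31642) = 71.554°.
sin r = sin 71.554°/1.342 = 0.70687; r = 44.981°.
D_min = 2·71.554° − 6·44.981° + 360° = 233.222°.
Rainbow angle = D_min − 180° = 53.222°.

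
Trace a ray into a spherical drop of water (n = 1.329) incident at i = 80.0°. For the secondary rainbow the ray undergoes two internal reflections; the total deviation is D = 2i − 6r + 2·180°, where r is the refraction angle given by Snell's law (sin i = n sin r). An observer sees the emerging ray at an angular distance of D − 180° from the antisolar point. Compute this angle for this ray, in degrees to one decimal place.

53.1°

sin r = sin 80.0° / 1.329 = 0.9848/1.329 = 0.7410; r = 47.82°.
D = 2·80.0° − 6·47.82° + 2·180° = 160.00° − 286.91° + 360° = 233.09°.
Angle from antisolar point = D − 180° = 53.09°.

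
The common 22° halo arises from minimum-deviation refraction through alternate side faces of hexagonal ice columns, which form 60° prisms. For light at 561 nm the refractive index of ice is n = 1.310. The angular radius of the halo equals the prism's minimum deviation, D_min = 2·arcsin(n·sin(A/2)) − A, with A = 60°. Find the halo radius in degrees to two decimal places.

n·sin(A/2) = 1.310 × sin 30° = 1.310 × 0.5000 = 0.6550.
D_min = 2·arcsin(0.6550) − 60° = 2 × 40.920° − 60° = 21.839°.

21.84°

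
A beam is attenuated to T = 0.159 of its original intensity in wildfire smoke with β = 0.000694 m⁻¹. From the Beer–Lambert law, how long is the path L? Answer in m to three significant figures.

Beer–Lambert: T = exp(−βL) ⇒ L = −ln(T)/β = −ln(0.159)/0.000694 = 1.8389/0.000694 = 2650 m.

2650 m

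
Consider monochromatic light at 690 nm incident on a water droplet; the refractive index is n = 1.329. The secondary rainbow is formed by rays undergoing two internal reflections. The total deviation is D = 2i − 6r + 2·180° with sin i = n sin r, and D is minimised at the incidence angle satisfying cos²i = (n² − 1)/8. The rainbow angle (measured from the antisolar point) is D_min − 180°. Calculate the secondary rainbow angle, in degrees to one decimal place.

cos²i = (1.76624 − 1)/8 = 0.09578; i = arccos(0.30948) = 71.972°.
sin r = sin 71.972°/1.329 = 0.71550; r = 45.685°.
D_min = 2·71.972° − 6·45.685° + 360° = 229.837°.
Rainbow angle = D_min − 180° = 49.837°.

49.8°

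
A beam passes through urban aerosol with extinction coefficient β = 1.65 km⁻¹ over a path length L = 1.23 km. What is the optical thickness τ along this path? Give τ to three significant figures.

τ = β·L = 1.65 × 1.23 = 2.0295.

2.03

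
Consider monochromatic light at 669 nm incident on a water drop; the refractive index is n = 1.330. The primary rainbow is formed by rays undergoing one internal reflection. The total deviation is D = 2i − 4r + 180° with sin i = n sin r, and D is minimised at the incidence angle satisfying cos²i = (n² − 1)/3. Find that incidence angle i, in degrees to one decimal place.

cos²i = (1.330² − 1)/3 = (1.76890 − 1)/3 = 0.25630.
cos i = 0.50626, so i = 59.585°.

59.6°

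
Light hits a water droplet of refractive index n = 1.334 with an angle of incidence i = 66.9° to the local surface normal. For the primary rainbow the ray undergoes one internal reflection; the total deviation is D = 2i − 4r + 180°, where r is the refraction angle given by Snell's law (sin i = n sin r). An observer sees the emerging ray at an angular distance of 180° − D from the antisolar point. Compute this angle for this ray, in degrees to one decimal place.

sin r = sin 66.9° / 1.334 = 0.9198/1.334 = 0.6895; r = 43.59°.
D = 2·66.9° − 4·43.59° + 180° = 133.80° − 174.37° + 180° = 139.43°.
Angle from antisolar point = 180° − D = 40.57°.

40.6°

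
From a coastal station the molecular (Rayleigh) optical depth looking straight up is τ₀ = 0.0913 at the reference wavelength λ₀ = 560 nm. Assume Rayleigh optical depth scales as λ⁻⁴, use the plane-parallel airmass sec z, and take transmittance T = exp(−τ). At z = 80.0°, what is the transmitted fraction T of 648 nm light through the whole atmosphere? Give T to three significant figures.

sec 80.0° = 5.7588.
τ = 0.0913 × (560/648)⁴ × 5.7588 = 0.0913 × 0.5578 × 5.7588 = 0.2933.
T = exp(−0.2933) = 0.7458.

0.746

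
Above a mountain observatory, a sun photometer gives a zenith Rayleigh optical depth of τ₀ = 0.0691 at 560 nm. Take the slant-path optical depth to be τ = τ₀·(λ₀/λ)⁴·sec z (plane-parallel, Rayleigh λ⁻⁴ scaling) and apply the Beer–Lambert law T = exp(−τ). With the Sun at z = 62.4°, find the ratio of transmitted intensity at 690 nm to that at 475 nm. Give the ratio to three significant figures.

Airmass: sec 62.4° = 2.1584.
τ(690 nm) = 0.0691 × (560/690)⁴ × 2.1584 = 0.0691 × 0.4339 × 2.1584 = 0.0647.
τ(475 nm) = 0.0691 × (560/475)⁴ × 2.1584 = 0.0691 × 1.9319 × 2.1584 = 0.2881.
T(690)/T(475) = exp(τ_B − τ_A) = exp(0.2234) = 1.2504.

1.25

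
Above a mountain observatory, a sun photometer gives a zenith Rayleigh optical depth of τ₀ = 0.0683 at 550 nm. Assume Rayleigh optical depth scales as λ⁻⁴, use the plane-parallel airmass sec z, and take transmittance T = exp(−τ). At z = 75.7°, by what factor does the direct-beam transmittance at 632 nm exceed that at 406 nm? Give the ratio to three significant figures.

2.17

Airmass: sec 75.7° = 4.0486.
τ(632 nm) = 0.0683 × (550/632)⁴ × 4.0486 = 0.0683 × 0.5736 × 4.0486 = 0.1586.
τ(406 nm) = 0.0683 × (550/406)⁴ × 4.0486 = 0.0683 × 3.3678 × 4.0486 = 0.9313.
T(632)/T(406) = exp(τ_B − τ_A) = exp(0.7727) = 2.1655.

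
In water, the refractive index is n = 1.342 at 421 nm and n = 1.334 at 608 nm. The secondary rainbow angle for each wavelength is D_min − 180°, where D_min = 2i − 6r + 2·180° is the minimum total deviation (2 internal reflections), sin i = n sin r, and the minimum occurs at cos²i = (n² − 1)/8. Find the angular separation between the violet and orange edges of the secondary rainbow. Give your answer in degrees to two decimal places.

2.07°

At 421 nm (n = 1.342): cos²i = 0.10012 → i = 71.554°, r = 44.981°, D_min = 233.222°, rainbow angle = 53.222°.
At 608 nm (n = 1.334): cos²i = 0.09744 → i = 71.810°, r = 45.411°, D_min = 231.153°, rainbow angle = 51.153°.
Angular width = |53.222° − 51.153°| = 2.070°.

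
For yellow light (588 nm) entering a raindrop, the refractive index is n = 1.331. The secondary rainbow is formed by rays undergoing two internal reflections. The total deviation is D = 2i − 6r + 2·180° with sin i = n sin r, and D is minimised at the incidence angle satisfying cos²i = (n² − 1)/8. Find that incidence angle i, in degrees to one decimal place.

cos²i = (1.331² − 1)/8 = (1.77156 − 1)/8 = 0.09645.
cos i = 0.31056, so i = 71.907°.

71.9°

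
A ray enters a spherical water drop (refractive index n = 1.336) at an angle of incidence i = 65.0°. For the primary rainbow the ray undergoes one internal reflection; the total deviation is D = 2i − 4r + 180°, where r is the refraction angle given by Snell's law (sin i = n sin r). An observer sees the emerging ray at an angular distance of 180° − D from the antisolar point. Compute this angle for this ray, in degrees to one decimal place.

sin r = sin 65.0° / 1.336 = 0.9063/1.336 = 0.6784; r = 42.72°.
D = 2·65.0° − 4·42.72° + 180° = 130.00° − 170.87° + 180° = 139.13°.
Angle from antisolar point = 180° − D = 40.87°.

40.9°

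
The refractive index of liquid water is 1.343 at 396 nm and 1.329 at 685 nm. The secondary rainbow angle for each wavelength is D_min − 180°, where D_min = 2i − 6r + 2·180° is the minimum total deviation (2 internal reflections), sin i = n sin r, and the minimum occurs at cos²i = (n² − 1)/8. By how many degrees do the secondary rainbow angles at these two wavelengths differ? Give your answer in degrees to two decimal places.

At 396 nm (n = 1.343): cos²i = 0.10046 → i = 71.522°, r = 44.928°, D_min = 233.478°, rainbow angle = 53.478°.
At 685 nm (n = 1.329): cos²i = 0.09578 → i = 71.972°, r = 45.685°, D_min = 229.837°, rainbow angle = 49.837°.
Angular width = |53.478° − 49.837°| = 3.641°.

3.64°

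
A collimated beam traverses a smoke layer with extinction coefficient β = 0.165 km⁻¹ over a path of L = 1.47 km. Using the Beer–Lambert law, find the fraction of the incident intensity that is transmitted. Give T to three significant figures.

0.785

τ = β·L = 0.165 × 1.47 = 0.2426.
T = exp(−0.2426) = 0.7846.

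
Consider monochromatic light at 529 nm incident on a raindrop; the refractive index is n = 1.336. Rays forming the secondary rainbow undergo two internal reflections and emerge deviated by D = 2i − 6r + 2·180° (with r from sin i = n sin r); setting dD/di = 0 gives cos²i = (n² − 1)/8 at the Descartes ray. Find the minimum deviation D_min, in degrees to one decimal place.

cos²i = (1.78490 − 1)/8 = 0.09811; i = arccos(0.31323) = 71.746°.
sin r = sin 71.746°/1.336 = 0.71084; r = 45.303°.
D_min = 2·71.746° − 6·45.303° + 360° = 231.674°.

231.7°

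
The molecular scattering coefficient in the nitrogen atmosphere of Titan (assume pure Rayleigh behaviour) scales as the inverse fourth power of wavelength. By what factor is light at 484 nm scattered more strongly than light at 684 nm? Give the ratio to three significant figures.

Rayleigh scattering ∝ λ⁻⁴, so the ratio of coefficients is the inverse fourth power of the wavelength ratio.
σ(484)/σ(684) = (684/484)⁴ = (1.4132)⁴ = 3.989.

3.99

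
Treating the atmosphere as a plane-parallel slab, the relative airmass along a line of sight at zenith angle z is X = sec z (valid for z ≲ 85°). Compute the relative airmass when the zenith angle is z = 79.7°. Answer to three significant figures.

X = sec z = 1/cos 79.7° = 1/0.1788 = 5.5928.

5.59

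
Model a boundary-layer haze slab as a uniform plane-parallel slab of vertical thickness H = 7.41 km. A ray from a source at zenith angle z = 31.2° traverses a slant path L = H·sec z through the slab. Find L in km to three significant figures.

8.66 km

sec z = 1/cos 31.2° = 1.1691.
L = 7.41 × 1.1691 = 8.663 km.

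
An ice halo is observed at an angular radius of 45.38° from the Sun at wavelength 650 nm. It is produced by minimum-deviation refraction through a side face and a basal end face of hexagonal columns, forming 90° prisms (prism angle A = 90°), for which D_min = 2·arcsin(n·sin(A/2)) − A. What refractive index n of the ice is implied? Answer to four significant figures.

1.308

Rearranging: n = sin((D_min + A)/2) / sin(A/2).
(D_min + A)/2 = (45.38° + 90°)/2 = 67.690°.
n = sin 67.690° / sin 45° = 0.9251 / 0.7071 = 1.3084.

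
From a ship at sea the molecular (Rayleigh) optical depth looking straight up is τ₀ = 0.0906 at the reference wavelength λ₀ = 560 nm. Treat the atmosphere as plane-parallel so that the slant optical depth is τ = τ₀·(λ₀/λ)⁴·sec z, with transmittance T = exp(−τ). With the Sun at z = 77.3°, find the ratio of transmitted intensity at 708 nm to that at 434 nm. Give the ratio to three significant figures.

2.67

Airmass: sec 77.3° = 4.5486.
τ(708 nm) = 0.0906 × (560/708)⁴ × 4.5486 = 0.0906 × 0.3914 × 4.5486 = 0.1613.
τ(434 nm) = 0.0906 × (560/434)⁴ × 4.5486 = 0.0906 × 2.7720 × 4.5486 = 1.1424.
T(708)/T(434) = exp(τ_B − τ_A) = exp(0.9811) = 2.6673.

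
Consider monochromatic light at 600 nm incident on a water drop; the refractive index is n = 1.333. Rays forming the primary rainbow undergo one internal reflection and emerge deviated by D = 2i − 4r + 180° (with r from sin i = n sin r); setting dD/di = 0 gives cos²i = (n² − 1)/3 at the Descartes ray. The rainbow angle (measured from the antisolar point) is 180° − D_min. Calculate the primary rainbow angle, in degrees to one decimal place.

cos²i = (1.77689 − 1)/3 = 0.25896; i = arccos(0.50888) = 59.410°.
sin r = sin 59.410°/1.333 = 0.64579; r = 40.225°.
D_min = 2·59.410° − 4·40.225° + 180° = 137.922°.
Rainbow angle = 180° − D_min = 42.078°.

42.1°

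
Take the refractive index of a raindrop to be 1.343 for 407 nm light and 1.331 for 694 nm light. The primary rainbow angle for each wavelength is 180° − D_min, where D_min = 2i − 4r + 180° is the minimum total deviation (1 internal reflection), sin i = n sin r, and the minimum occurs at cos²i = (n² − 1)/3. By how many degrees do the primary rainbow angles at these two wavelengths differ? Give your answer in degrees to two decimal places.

At 407 nm (n = 1.343): cos²i = 0.26788 → i = 58.830°, r = 39.577°, D_min = 139.354°, rainbow angle = 40.646°.
At 694 nm (n = 1.331): cos²i = 0.25719 → i = 59.527°, r = 40.356°, D_min = 137.630°, rainbow angle = 42.370°.
Angular width = |40.646° − 42.370°| = 1.724°.

1.72°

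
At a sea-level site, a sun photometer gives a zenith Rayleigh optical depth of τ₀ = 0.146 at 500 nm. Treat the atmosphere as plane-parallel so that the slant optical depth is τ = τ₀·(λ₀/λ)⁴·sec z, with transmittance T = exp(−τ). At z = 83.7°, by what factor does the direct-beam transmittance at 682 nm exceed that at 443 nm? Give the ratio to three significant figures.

5.90

Airmass: sec 83.7° = 9.1129.
τ(682 nm) = 0.146 × (500/682)⁴ × 9.1129 = 0.146 × 0.2889 × 9.1129 = 0.3844.
τ(443 nm) = 0.146 × (500/443)⁴ × 9.1129 = 0.146 × 1.6228 × 9.1129 = 2.1591.
T(682)/T(443) = exp(τ_B − τ_A) = exp(1.7747) = 5.8988.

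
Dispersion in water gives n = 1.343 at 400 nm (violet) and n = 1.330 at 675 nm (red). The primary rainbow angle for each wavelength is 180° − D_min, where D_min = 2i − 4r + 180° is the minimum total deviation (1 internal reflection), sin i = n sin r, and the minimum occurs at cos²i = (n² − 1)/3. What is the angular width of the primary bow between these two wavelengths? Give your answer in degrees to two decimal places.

At 400 nm (n = 1.343): cos²i = 0.26788 → i = 58.830°, r = 39.577°, D_min = 139.354°, rainbow angle = 40.646°.
At 675 nm (n = 1.330): cos²i = 0.25630 → i = 59.585°, r = 40.422°, D_min = 137.484°, rainbow angle = 42.516°.
Angular width = |40.646° − 42.516°| = 1.871°.

1.87°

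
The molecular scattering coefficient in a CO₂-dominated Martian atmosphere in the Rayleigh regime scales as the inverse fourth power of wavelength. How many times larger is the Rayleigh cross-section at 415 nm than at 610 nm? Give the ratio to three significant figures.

Rayleigh scattering ∝ λ⁻⁴, so the ratio of coefficients is the inverse fourth power of the wavelength ratio.
σ(415)/σ(610) = (610/415)⁴ = (1.4699)⁴ = 4.668.

4.67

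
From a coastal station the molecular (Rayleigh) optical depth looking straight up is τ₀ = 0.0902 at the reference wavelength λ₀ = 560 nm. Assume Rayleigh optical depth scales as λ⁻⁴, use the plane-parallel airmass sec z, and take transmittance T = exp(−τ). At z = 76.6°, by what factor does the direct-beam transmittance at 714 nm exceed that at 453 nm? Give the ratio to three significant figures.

2.14

Airmass: sec 76.6° = 4.3150.
τ(714 nm) = 0.0902 × (560/714)⁴ × 4.3150 = 0.0902 × 0.3784 × 4.3150 = 0.1473.
τ(453 nm) = 0.0902 × (560/453)⁴ × 4.3150 = 0.0902 × 2.3354 × 4.3150 = 0.9090.
T(714)/T(453) = exp(τ_B − τ_A) = exp(0.7617) = 2.1419.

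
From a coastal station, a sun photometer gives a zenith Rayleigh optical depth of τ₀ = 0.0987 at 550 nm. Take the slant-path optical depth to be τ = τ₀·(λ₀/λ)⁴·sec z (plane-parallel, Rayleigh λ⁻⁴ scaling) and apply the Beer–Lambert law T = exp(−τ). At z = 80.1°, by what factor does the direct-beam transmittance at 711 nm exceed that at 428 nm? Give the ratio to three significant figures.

Airmass: sec 80.1° = 5.8164.
τ(711 nm) = 0.0987 × (550/711)⁴ × 5.8164 = 0.0987 × 0.3581 × 5.8164 = 0.2056.
τ(428 nm) = 0.0987 × (550/428)⁴ × 5.8164 = 0.0987 × 2.7269 × 5.8164 = 1.5655.
T(711)/T(428) = exp(τ_B − τ_A) = exp(1.3599) = 3.8958.

3.90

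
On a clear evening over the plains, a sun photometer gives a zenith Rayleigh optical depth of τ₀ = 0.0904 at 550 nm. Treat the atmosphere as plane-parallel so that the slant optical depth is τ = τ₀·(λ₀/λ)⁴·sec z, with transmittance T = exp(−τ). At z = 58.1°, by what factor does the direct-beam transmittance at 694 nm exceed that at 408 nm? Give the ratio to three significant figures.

1.64

Airmass: sec 58.1° = 1.8924.
τ(694 nm) = 0.0904 × (550/694)⁴ × 1.8924 = 0.0904 × 0.3945 × 1.8924 = 0.0675.
τ(408 nm) = 0.0904 × (550/408)⁴ × 1.8924 = 0.0904 × 3.3023 × 1.8924 = 0.5649.
T(694)/T(408) = exp(τ_B − τ_A) = exp(0.4974) = 1.6445.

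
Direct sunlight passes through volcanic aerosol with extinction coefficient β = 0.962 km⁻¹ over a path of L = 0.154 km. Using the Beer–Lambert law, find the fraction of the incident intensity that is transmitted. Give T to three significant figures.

0.862

τ = β·L = 0.962 × 0.154 = 0.1481.
T = exp(−0.1481) = 0.8623.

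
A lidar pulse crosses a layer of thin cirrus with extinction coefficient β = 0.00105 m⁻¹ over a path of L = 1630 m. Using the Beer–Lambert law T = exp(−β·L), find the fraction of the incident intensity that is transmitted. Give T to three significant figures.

τ = β·L = 0.00105 × 1630 = 1.7115.
T = exp(−1.7115) = 0.1806.

0.181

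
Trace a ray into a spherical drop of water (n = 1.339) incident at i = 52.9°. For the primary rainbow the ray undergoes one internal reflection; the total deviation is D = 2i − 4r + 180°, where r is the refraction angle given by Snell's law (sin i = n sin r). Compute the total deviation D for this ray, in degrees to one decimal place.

sin r = sin 52.9° / 1.339 = 0.7976/1.339 = 0.5957; r = 36.56°.
D = 2·52.9° − 4·36.56° + 180° = 105.80° − 146.24° + 180° = 139.56°.

139.6°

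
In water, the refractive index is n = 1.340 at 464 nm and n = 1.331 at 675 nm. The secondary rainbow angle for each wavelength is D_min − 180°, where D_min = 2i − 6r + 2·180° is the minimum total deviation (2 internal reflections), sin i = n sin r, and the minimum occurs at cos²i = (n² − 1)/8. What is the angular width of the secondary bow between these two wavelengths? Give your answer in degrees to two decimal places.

At 464 nm (n = 1.340): cos²i = 0.09945 → i = 71.618°, r = 45.088°, D_min = 232.709°, rainbow angle = 52.709°.
At 675 nm (n = 1.331): cos²i = 0.09645 → i = 71.907°, r = 45.575°, D_min = 230.365°, rainbow angle = 50.365°.
Angular width = |52.709° − 50.365°| = 2.344°.

2.34°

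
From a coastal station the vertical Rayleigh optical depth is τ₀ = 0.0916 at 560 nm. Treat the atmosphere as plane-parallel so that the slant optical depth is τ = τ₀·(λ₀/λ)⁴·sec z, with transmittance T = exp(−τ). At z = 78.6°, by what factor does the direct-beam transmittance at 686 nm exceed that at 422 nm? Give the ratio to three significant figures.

Airmass: sec 78.6° = 5.0593.
τ(686 nm) = 0.0916 × (560/686)⁴ × 5.0593 = 0.0916 × 0.4441 × 5.0593 = 0.2058.
τ(422 nm) = 0.0916 × (560/422)⁴ × 5.0593 = 0.0916 × 3.1010 × 5.0593 = 1.4371.
T(686)/T(422) = exp(τ_B − τ_A) = exp(1.2313) = 3.4257.

3.43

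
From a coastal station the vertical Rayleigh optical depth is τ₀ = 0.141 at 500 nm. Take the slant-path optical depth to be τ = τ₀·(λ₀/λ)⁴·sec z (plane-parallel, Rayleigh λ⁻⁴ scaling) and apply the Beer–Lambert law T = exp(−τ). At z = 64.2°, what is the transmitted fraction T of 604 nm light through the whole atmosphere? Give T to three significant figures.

0.859

sec 64.2° = 2.2976.
τ = 0.141 × (500/604)⁴ × 2.2976 = 0.141 × 0.4696 × 2.2976 = 0.1521.
T = exp(−0.1521) = 0.8589.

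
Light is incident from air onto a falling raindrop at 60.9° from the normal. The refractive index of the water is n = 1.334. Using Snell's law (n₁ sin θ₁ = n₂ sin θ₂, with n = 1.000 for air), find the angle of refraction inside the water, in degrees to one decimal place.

Snell: sin θ_r = sin θ_i / n = sin 60.9° / 1.334 = 0.8738 / 1.334 = 0.6550.
θ_r = arcsin(0.6550) = 40.92°.

40.9°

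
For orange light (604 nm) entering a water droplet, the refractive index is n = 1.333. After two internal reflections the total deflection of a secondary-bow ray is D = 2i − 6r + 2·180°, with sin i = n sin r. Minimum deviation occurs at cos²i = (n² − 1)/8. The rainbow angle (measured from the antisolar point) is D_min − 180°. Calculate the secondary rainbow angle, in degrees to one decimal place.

50.9°

cos²i = (1.77689 − 1)/8 = 0.09711; i = arccos(0.31163) = 71.843°.
sin r = sin 71.843°/1.333 = 0.71283; r = 45.466°.
D_min = 2·71.843° − 6·45.466° + 360° = 230.891°.
Rainbow angle = D_min − 180° = 50.891°.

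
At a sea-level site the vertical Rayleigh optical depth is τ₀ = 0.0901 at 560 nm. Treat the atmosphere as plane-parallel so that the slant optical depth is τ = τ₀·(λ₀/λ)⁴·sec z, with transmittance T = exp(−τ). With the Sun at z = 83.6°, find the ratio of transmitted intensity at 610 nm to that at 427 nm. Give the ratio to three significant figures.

6.15

Airmass: sec 83.6° = 8.9711.
τ(610 nm) = 0.0901 × (560/610)⁴ × 8.9711 = 0.0901 × 0.7103 × 8.9711 = 0.5741.
τ(427 nm) = 0.0901 × (560/427)⁴ × 8.9711 = 0.0901 × 2.9583 × 8.9711 = 2.3912.
T(610)/T(427) = exp(τ_B − τ_A) = exp(1.8171) = 6.1537.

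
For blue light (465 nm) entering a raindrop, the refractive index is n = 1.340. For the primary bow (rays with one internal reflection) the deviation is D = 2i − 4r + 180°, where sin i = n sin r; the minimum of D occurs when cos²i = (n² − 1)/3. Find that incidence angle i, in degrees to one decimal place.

59.0°

cos²i = (1.340² − 1)/3 = (1.79560 − 1)/3 = 0.26520.
cos i = 0.51498, so i = 59.004°.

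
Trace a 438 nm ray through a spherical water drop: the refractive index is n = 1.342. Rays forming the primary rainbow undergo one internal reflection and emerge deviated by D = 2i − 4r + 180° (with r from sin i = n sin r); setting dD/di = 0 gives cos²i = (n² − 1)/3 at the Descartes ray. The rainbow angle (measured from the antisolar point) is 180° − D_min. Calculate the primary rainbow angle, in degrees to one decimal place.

40.8°

cos²i = (1.80096 − 1)/3 = 0.26699; i = arccos(0.51671) = 58.888°.
sin r = sin 58.888°/1.342 = 0.63797; r = 39.641°.
D_min = 2·58.888° − 4·39.641° + 180° = 139.213°.
Rainbow angle = 180° − D_min = 40.787°.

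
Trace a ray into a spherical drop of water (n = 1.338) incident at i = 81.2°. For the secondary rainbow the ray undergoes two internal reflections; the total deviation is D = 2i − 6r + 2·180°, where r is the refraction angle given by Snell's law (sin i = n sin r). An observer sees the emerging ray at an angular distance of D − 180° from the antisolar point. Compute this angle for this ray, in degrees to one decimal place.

56.7°

sin r = sin 81.2° / 1.338 = 0.9882/1.338 = 0.7386; r = 47.61°.
D = 2·81.2° − 6·47.61° + 2·180° = 162.40° − 285.67° + 360° = 236.73°.
Angle from antisolar point = D − 180° = 56.73°.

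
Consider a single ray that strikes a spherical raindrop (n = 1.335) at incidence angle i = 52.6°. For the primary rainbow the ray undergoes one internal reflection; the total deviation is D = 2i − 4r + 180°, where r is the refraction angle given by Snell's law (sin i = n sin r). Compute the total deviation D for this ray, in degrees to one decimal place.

139.1°

sin r = sin 52.6° / 1.335 = 0.7944/1.335 = 0.5951; r = 36.52°.
D = 2·52.6° − 4·36.52° + 180° = 105.20° − 146.07° + 180° = 139.13°.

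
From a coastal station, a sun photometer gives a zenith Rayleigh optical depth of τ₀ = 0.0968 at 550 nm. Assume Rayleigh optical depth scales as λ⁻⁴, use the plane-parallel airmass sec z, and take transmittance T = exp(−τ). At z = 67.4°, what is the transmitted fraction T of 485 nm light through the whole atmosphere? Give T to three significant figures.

sec 67.4° = 2.6022.
τ = 0.0968 × (550/485)⁴ × 2.6022 = 0.0968 × 1.6538 × 2.6022 = 0.4166.
T = exp(−0.4166) = 0.6593.

0.659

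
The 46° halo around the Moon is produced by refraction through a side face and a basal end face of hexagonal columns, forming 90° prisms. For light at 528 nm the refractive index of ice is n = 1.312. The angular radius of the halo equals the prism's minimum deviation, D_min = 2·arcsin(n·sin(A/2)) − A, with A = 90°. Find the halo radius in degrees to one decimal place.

46.2°

n·sin(A/2) = 1.312 × sin 45° = 1.312 × 0.7071 = 0.9277.
D_min = 2·arcsin(0.9277) − 90° = 2 × 68.083° − 90° = 46.166°.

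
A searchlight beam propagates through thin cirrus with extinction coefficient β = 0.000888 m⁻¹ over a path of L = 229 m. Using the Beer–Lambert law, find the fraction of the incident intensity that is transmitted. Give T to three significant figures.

τ = β·L = 0.000888 × 229 = 0.2034.
T = exp(−0.2034) = 0.8160.

0.816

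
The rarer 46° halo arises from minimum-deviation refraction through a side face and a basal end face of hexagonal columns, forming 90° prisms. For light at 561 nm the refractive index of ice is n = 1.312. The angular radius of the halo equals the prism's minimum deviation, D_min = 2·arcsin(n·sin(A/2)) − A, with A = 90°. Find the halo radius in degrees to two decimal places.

46.17°

n·sin(A/2) = 1.312 × sin 45° = 1.312 × 0.7071 = 0.9277.
D_min = 2·arcsin(0.9277) − 90° = 2 × 68.083° − 90° = 46.166°.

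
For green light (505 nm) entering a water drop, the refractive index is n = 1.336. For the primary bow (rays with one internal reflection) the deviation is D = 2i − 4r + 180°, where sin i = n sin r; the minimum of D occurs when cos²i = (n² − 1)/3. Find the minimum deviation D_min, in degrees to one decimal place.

cos²i = (1.78490 − 1)/3 = 0.26163; i = arccos(0.51150) = 59.236°.
sin r = sin 59.236°/1.336 = 0.64318; r = 40.029°.
D_min = 2·59.236° − 4·40.029° + 180° = 138.356°.

138.4°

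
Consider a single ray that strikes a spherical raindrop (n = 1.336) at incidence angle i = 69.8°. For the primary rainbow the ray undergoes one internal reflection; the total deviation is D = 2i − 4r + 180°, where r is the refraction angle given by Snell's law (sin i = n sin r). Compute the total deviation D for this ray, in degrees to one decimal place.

141.1°

sin r = sin 69.8° / 1.336 = 0.9385/1.336 = 0.7025; r = 44.63°.
D = 2·69.8° − 4·44.63° + 180° = 139.60° − 178.50° + 180° = 141.10°.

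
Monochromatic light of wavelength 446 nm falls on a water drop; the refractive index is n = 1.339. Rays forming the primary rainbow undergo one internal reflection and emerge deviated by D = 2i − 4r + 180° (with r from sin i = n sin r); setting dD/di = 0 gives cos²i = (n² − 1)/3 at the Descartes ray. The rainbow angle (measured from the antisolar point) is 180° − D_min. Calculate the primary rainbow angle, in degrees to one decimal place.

41.2°

cos²i = (1.79292 − 1)/3 = 0.26431; i = arccos(0.51411) = 59.062°.
sin r = sin 59.062°/1.339 = 0.64057; r = 39.834°.
D_min = 2·59.062° − 4·39.834° + 180° = 138.786°.
Rainbow angle = 180° − D_min = 41.214°.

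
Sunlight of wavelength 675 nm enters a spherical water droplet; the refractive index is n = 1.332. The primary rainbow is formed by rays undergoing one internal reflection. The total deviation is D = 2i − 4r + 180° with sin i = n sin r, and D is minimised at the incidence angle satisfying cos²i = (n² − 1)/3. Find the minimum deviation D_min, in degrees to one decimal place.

cos²i = (1.77422 − 1)/3 = 0.25807; i = arccos(0.50801) = 59.469°.
sin r = sin 59.469°/1.332 = 0.64666; r = 40.290°.
D_min = 2·59.469° − 4·40.290° + 180° = 137.776°.

137.8°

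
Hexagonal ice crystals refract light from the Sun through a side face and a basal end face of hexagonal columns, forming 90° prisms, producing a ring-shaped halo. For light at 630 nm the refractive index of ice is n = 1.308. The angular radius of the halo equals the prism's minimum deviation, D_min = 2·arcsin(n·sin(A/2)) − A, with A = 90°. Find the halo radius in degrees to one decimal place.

45.3°

n·sin(A/2) = 1.308 × sin 45° = 1.308 × 0.7071 = 0.9249.
D_min = 2·arcsin(0.9249) − 90° = 2 × 67.653° − 90° = 45.305°.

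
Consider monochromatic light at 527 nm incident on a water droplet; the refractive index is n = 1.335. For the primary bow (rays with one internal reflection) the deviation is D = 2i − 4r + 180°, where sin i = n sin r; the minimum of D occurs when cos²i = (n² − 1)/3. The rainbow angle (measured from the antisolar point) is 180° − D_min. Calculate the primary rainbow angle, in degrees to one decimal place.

41.8°

cos²i = (1.78222 − 1)/3 = 0.26074; i = arccos(0.51063) = 59.294°.
sin r = sin 59.294°/1.335 = 0.64405; r = 40.094°.
D_min = 2·59.294° − 4·40.094° + 180° = 138.212°.
Rainbow angle = 180° − D_min = 41.788°.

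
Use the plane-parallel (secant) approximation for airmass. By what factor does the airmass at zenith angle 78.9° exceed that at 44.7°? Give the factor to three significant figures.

X(78.9°)/X(44.7°) = sec 78.9° / sec 44.7° = cos 44.7° / cos 78.9° = 0.7108/0.1925 = 3.6920.

3.69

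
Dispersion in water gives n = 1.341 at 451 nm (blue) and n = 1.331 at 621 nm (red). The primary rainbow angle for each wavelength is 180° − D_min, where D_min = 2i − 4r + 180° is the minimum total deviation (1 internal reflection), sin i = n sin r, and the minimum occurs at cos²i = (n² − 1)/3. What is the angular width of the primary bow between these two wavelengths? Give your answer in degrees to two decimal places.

At 451 nm (n = 1.341): cos²i = 0.26609 → i = 58.946°, r = 39.705°, D_min = 139.071°, rainbow angle = 40.929°.
At 621 nm (n = 1.331): cos²i = 0.25719 → i = 59.527°, r = 40.356°, D_min = 137.630°, rainbow angle = 42.370°.
Angular width = |40.929° − 42.370°| = 1.441°.

1.44°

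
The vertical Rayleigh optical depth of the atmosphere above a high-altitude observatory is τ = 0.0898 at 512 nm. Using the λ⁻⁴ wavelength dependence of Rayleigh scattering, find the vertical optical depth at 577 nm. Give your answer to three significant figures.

τ(577 nm) = τ(512 nm) × (512/577)⁴ = 0.0898 × (0.8873)⁴ = 0.0898 × 0.6200 = 0.0557.

0.0557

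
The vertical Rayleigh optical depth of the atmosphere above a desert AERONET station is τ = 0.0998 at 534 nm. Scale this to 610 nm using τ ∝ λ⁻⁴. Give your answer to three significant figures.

τ(610 nm) = τ(534 nm) × (534/610)⁴ = 0.0998 × (0.8754)⁴ = 0.0998 × 0.5873 = 0.0586.

0.0586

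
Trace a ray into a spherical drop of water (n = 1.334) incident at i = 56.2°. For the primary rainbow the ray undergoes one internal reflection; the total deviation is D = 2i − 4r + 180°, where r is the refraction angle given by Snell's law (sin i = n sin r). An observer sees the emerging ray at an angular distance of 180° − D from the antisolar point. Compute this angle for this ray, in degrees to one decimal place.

41.7°

sin r = sin 56.2° / 1.334 = 0.8310/1.334 = 0.6229; r = 38.53°.
D = 2·56.2° − 4·38.53° + 180° = 112.40° − 154.12° + 180° = 138.28°.
Angle from antisolar point = 180° − D = 41.72°.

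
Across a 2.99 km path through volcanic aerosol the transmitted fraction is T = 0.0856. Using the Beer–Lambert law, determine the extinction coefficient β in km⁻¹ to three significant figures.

0.822 km⁻¹

Beer–Lambert: T = exp(−βL) ⇒ β = −ln(T)/L = −ln(0.0856)/2.99 = 2.4581/2.99 = 0.8221 km⁻¹.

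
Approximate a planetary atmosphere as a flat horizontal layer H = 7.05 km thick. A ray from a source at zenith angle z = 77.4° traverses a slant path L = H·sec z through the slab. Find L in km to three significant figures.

sec z = 1/cos 77.4° = 4.5841.
L = 7.05 × 4.5841 = 32.318 km.

32.3 km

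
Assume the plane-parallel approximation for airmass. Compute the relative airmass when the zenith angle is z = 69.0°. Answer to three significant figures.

2.79

X = sec z = 1/cos 69.0° = 1/0.3584 = 2.7904.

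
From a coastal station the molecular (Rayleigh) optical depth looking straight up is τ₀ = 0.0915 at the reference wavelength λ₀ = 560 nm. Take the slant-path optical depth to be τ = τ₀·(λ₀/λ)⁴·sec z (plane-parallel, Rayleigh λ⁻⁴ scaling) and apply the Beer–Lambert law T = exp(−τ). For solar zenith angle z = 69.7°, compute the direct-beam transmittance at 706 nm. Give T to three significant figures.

0.901

sec 69.7° = 2.8824.
τ = 0.0915 × (560/706)⁴ × 2.8824 = 0.0915 × 0.3959 × 2.8824 = 0.1044.
T = exp(−0.1044) = 0.9009.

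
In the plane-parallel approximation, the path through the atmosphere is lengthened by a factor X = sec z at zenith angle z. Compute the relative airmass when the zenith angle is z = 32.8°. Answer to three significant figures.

X = sec z = 1/cos 32.8° = 1/0.8406 = 1.1897.

1.19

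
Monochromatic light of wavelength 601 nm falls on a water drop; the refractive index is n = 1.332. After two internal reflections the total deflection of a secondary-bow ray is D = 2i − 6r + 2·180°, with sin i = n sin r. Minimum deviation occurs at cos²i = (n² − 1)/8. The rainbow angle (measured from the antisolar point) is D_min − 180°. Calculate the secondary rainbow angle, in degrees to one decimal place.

cos²i = (1.77422 − 1)/8 = 0.09678; i = arccos(0.31109) = 71.875°.
sin r = sin 71.875°/1.332 = 0.71350; r = 45.520°.
D_min = 2·71.875° − 6·45.520° + 360° = 230.628°.
Rainbow angle = D_min − 180° = 50.628°.

50.6°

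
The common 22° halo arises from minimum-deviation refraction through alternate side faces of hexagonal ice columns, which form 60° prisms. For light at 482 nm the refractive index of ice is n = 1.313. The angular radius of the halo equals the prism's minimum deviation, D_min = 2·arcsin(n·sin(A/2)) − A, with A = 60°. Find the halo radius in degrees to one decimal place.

22.1°

n·sin(A/2) = 1.313 × sin 30° = 1.313 × 0.5000 = 0.6565.
D_min = 2·arcsin(0.6565) − 60° = 2 × 41.033° − 60° = 22.067°.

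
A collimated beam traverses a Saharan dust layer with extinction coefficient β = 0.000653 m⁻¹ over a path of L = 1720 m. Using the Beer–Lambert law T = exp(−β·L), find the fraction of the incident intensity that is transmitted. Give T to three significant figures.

0.325

τ = β·L = 0.000653 × 1720 = 1.1232.
T = exp(−1.1232) = 0.3253.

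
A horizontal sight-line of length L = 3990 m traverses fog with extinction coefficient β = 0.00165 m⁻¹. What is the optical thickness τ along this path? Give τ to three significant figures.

6.58

τ = β·L = 0.00165 × 3990 = 6.5835.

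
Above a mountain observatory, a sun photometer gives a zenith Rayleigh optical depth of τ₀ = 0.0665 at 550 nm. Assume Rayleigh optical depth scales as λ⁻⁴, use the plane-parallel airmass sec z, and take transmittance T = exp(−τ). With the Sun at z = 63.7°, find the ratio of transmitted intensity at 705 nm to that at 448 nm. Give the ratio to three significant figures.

Airmass: sec 63.7° = 2.2570.
τ(705 nm) = 0.0665 × (550/705)⁴ × 2.2570 = 0.0665 × 0.3704 × 2.2570 = 0.0556.
τ(448 nm) = 0.0665 × (550/448)⁴ × 2.2570 = 0.0665 × 2.2716 × 2.2570 = 0.3409.
T(705)/T(448) = exp(τ_B − τ_A) = exp(0.2854) = 1.3302.

1.33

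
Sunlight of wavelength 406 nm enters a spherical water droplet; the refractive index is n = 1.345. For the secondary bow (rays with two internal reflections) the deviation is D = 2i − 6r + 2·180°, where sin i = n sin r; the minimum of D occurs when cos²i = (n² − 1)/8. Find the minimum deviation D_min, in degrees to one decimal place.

cos²i = (1.80902 − 1)/8 = 0.10113; i = arccos(0.31801) = 71.458°.
sin r = sin 71.458°/1.345 = 0.70490; r = 44.821°.
D_min = 2·71.458° − 6·44.821° + 360° = 233.987°.

234.0°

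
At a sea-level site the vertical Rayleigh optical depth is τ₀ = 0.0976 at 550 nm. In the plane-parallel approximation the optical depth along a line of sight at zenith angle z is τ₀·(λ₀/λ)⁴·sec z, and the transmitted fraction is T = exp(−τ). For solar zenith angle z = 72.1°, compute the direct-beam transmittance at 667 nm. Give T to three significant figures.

0.863

sec 72.1° = 3.2535.
τ = 0.0976 × (550/667)⁴ × 3.2535 = 0.0976 × 0.4623 × 3.2535 = 0.1468.
T = exp(−0.1468) = 0.8635.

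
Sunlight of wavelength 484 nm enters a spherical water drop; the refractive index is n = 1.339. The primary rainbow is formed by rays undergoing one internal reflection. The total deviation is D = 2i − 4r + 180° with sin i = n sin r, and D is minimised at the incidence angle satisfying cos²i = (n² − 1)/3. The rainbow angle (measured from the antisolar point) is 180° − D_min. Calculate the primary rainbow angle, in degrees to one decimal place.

cos²i = (1.79292 − 1)/3 = 0.26431; i = arccos(0.51411) = 59.062°.
sin r = sin 59.062°/1.339 = 0.64057; r = 39.834°.
D_min = 2·59.062° − 4·39.834° + 180° = 138.786°.
Rainbow angle = 180° − D_min = 41.214°.

41.2°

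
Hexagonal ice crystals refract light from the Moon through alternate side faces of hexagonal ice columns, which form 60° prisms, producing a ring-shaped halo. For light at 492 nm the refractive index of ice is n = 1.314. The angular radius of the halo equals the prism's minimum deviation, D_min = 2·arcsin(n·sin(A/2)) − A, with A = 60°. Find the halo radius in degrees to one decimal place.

n·sin(A/2) = 1.314 × sin 30° = 1.314 × 0.5000 = 0.6570.
D_min = 2·arcsin(0.6570) − 60° = 2 × 41.071° − 60° = 22.143°.

22.1°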